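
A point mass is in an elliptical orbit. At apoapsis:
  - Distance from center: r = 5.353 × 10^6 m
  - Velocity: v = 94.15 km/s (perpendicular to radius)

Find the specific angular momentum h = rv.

Convert to SI: v = 94.15 km/s = 94150 m/s.
With v perpendicular to r, h = r · v.
h = 5.353e+06 · 94150 m²/s ≈ 5.04e+11 m²/s.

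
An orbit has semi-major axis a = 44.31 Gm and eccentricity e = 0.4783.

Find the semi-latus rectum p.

Convert to SI: a = 44.31 Gm = 4.431e+10 m.
p = a (1 − e²).
p = 4.431e+10 · (1 − (0.4783)²) = 4.431e+10 · 0.771229 ≈ 3.417e+10 m = 34.17 Gm.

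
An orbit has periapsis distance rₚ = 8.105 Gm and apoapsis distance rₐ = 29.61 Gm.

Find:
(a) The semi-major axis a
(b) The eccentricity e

Convert to SI: rₚ = 8.105 Gm = 8.105e+09 m; rₐ = 29.61 Gm = 2.961e+10 m.
(a) a = (rₚ + rₐ) / 2 = (8.105e+09 + 2.961e+10) / 2 ≈ 1.886e+10 m = 18.86 Gm.
(b) e = (rₐ − rₚ) / (rₐ + rₚ) = (2.961e+10 − 8.105e+09) / (2.961e+10 + 8.105e+09) ≈ 0.5702.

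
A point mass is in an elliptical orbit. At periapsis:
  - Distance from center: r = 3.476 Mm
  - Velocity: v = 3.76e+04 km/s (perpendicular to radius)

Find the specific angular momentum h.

Convert to SI: r = 3.476 Mm = 3.476e+06 m; v = 3.76e+04 km/s = 3.76e+07 m/s.
With v perpendicular to r, h = r · v.
h = 3.476e+06 · 3.76e+07 m²/s ≈ 1.307e+14 m²/s.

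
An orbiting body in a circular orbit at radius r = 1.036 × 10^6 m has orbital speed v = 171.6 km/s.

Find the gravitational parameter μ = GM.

Convert to SI: v = 171.6 km/s = 171600 m/s.
For a circular orbit v² = GM/r, so GM = v² · r.
GM = (171600)² · 1.036e+06 m³/s² ≈ 3.051e+16 m³/s² = 3.051 × 10^16 m³/s².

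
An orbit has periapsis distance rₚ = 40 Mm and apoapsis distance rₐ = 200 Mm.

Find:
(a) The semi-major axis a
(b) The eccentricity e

Convert to SI: rₚ = 40 Mm = 4e+07 m; rₐ = 200 Mm = 2e+08 m.
(a) a = (rₚ + rₐ) / 2 = (4e+07 + 2e+08) / 2 ≈ 1.2e+08 m = 120 Mm.
(b) e = (rₐ − rₚ) / (rₐ + rₚ) = (2e+08 − 4e+07) / (2e+08 + 4e+07) ≈ 0.6667.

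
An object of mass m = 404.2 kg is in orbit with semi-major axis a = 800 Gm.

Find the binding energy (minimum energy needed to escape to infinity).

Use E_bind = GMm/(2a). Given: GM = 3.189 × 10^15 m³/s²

Convert to SI: a = 800 Gm = 8e+11 m.
Total orbital energy is E = −GMm/(2a); binding energy is E_bind = −E = GMm/(2a).
E_bind = 3.189e+15 · 404.2 / (2 · 8e+11) J ≈ 8.056e+05 J = 805.6 kJ.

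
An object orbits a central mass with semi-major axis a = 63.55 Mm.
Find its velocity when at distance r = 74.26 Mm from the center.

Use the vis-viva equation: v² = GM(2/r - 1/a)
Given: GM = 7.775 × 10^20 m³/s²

Convert to SI: a = 63.55 Mm = 6.355e+07 m; r = 74.26 Mm = 7.426e+07 m.
Vis-viva: v = √(GM · (2/r − 1/a)).
2/r − 1/a = 2/7.426e+07 − 1/6.355e+07 = 1.11968e-08 m⁻¹.
v = √(7.775e+20 · 1.11968e-08) m/s ≈ 2.951e+06 m/s = 2951 km/s.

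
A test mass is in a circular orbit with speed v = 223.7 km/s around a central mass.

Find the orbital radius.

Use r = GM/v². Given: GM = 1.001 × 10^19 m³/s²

Convert to SI: v = 223.7 km/s = 223700 m/s.
For a circular orbit, v² = GM / r, so r = GM / v².
r = 1.001e+19 / (223700)² m ≈ 2e+08 m = 200 Mm.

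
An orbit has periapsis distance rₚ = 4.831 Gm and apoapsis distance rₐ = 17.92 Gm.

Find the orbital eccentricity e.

Convert to SI: rₚ = 4.831 Gm = 4.831e+09 m; rₐ = 17.92 Gm = 1.792e+10 m.
e = (rₐ − rₚ) / (rₐ + rₚ).
e = (1.792e+10 − 4.831e+09) / (1.792e+10 + 4.831e+09) = 1.3089e+10 / 2.2751e+10 ≈ 0.5753.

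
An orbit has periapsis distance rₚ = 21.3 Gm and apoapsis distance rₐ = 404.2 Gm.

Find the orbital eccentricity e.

Convert to SI: rₚ = 21.3 Gm = 2.13e+10 m; rₐ = 404.2 Gm = 4.042e+11 m.
e = (rₐ − rₚ) / (rₐ + rₚ).
e = (4.042e+11 − 2.13e+10) / (4.042e+11 + 2.13e+10) = 3.829e+11 / 4.255e+11 ≈ 0.8999.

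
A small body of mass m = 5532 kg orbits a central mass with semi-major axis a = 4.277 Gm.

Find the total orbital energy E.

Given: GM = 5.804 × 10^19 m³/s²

Convert to SI: a = 4.277 Gm = 4.277e+09 m.
E = −GMm / (2a).
E = −5.804e+19 · 5532 / (2 · 4.277e+09) J ≈ -3.754e+13 J = -37.54 TJ.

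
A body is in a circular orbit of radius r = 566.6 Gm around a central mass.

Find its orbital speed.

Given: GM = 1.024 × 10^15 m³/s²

Convert to SI: r = 566.6 Gm = 5.666e+11 m.
For a circular orbit, gravity supplies the centripetal force, so v = √(GM / r).
v = √(1.024e+15 / 5.666e+11) m/s ≈ 42.51 m/s = 42.51 m/s.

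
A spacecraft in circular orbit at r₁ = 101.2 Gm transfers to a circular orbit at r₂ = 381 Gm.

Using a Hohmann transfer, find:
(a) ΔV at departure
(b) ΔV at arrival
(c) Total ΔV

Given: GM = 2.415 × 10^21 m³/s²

Convert to SI: r₁ = 101.2 Gm = 1.012e+11 m; r₂ = 381 Gm = 3.81e+11 m.
Transfer semi-major axis: a_t = (r₁ + r₂)/2 = (1.012e+11 + 3.81e+11)/2 = 2.411e+11 m.
Circular speeds: v₁ = √(GM/r₁) = 154479 m/s, v₂ = √(GM/r₂) = 79615.2 m/s.
Transfer speeds (vis-viva v² = GM(2/r − 1/a_t)): v₁ᵗ = 194192 m/s, v₂ᵗ = 51580.8 m/s.
(a) ΔV₁ = |v₁ᵗ − v₁| ≈ 3.971e+04 m/s = 39.71 km/s.
(b) ΔV₂ = |v₂ − v₂ᵗ| ≈ 2.803e+04 m/s = 28.03 km/s.
(c) ΔV_total = ΔV₁ + ΔV₂ ≈ 6.775e+04 m/s = 67.75 km/s.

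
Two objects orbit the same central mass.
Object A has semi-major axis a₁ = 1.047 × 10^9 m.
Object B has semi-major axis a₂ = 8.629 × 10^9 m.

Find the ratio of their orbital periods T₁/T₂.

From Kepler's third law, (T₁/T₂)² = (a₁/a₂)³, so T₁/T₂ = (a₁/a₂)^(3/2).
a₁/a₂ = 1.047e+09 / 8.629e+09 = 0.121335.
T₁/T₂ = (0.121335)^(3/2) ≈ 0.04226.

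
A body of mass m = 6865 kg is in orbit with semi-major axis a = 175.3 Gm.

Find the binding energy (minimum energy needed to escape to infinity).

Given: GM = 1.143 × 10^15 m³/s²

Convert to SI: a = 175.3 Gm = 1.753e+11 m.
Total orbital energy is E = −GMm/(2a); binding energy is E_bind = −E = GMm/(2a).
E_bind = 1.143e+15 · 6865 / (2 · 1.753e+11) J ≈ 2.238e+07 J = 22.38 MJ.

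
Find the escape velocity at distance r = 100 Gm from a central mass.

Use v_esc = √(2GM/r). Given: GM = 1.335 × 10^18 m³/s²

Convert to SI: r = 100 Gm = 1e+11 m.
Escape velocity comes from setting total energy to zero: ½v² − GM/r = 0 ⇒ v_esc = √(2GM / r).
v_esc = √(2 · 1.335e+18 / 1e+11) m/s ≈ 5167 m/s = 5.167 km/s.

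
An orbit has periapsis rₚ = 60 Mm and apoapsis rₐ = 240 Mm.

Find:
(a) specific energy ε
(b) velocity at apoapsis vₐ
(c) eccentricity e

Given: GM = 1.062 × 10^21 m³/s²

Convert to SI: rₚ = 60 Mm = 6e+07 m; rₐ = 240 Mm = 2.4e+08 m.
(a) With a = (rₚ + rₐ)/2 = 1.5e+08 m, ε = −GM/(2a) = −1.062e+21/(2 · 1.5e+08) J/kg ≈ -3.54e+12 J/kg
(b) With a = (rₚ + rₐ)/2 = 1.5e+08 m, vₐ = √(GM (2/rₐ − 1/a)) = √(1.062e+21 · (2/2.4e+08 − 1/1.5e+08)) m/s ≈ 1.33e+06 m/s
(c) e = (rₐ − rₚ)/(rₐ + rₚ) = (2.4e+08 − 6e+07)/(2.4e+08 + 6e+07) ≈ 0.6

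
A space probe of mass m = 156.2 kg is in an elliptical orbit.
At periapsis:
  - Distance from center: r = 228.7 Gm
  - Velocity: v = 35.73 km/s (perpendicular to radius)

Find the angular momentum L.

Convert to SI: r = 228.7 Gm = 2.287e+11 m; v = 35.73 km/s = 35730 m/s.
Since v is perpendicular to r, L = m · v · r.
L = 156.2 · 35730 · 2.287e+11 kg·m²/s ≈ 1.276e+18 kg·m²/s.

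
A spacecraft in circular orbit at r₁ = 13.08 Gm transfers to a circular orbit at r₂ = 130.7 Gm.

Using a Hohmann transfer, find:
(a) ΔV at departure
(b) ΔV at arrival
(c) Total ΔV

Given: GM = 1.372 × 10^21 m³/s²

Convert to SI: r₁ = 13.08 Gm = 1.308e+10 m; r₂ = 130.7 Gm = 1.307e+11 m.
Transfer semi-major axis: a_t = (r₁ + r₂)/2 = (1.308e+10 + 1.307e+11)/2 = 7.189e+10 m.
Circular speeds: v₁ = √(GM/r₁) = 323872 m/s, v₂ = √(GM/r₂) = 102456 m/s.
Transfer speeds (vis-viva v² = GM(2/r − 1/a_t)): v₁ᵗ = 436694 m/s, v₂ᵗ = 43702.8 m/s.
(a) ΔV₁ = |v₁ᵗ − v₁| ≈ 1.128e+05 m/s = 112.8 km/s.
(b) ΔV₂ = |v₂ − v₂ᵗ| ≈ 5.875e+04 m/s = 58.75 km/s.
(c) ΔV_total = ΔV₁ + ΔV₂ ≈ 1.716e+05 m/s = 171.6 km/s.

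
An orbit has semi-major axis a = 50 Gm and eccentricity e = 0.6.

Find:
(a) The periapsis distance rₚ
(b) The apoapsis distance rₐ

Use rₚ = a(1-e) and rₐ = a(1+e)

Convert to SI: a = 50 Gm = 5e+10 m.
(a) rₚ = a(1 − e) = 5e+10 · (1 − 0.6) = 5e+10 · 0.4 ≈ 2e+10 m = 20 Gm.
(b) rₐ = a(1 + e) = 5e+10 · (1 + 0.6) = 5e+10 · 1.6 ≈ 8e+10 m = 80 Gm.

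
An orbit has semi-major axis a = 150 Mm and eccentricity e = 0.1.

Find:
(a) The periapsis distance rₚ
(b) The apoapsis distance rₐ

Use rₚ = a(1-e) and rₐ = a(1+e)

Convert to SI: a = 150 Mm = 1.5e+08 m.
(a) rₚ = a(1 − e) = 1.5e+08 · (1 − 0.1) = 1.5e+08 · 0.9 ≈ 1.35e+08 m = 135 Mm.
(b) rₐ = a(1 + e) = 1.5e+08 · (1 + 0.1) = 1.5e+08 · 1.1 ≈ 1.65e+08 m = 165 Mm.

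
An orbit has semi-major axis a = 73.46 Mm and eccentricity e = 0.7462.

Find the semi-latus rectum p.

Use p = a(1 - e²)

Convert to SI: a = 73.46 Mm = 7.346e+07 m.
p = a (1 − e²).
p = 7.346e+07 · (1 − (0.7462)²) = 7.346e+07 · 0.443186 ≈ 3.256e+07 m = 32.56 Mm.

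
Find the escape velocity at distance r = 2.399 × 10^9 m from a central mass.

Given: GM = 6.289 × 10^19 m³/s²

Escape velocity comes from setting total energy to zero: ½v² − GM/r = 0 ⇒ v_esc = √(2GM / r).
v_esc = √(2 · 6.289e+19 / 2.399e+09) m/s ≈ 2.29e+05 m/s = 229 km/s.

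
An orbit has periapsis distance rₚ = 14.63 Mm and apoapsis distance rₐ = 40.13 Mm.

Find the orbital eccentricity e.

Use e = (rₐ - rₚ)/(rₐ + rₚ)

Convert to SI: rₚ = 14.63 Mm = 1.463e+07 m; rₐ = 40.13 Mm = 4.013e+07 m.
e = (rₐ − rₚ) / (rₐ + rₚ).
e = (4.013e+07 − 1.463e+07) / (4.013e+07 + 1.463e+07) = 2.55e+07 / 5.476e+07 ≈ 0.4657.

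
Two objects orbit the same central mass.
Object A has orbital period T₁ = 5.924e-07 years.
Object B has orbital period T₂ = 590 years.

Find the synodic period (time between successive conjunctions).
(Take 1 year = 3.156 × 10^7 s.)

Convert to SI: T₁ = 5.924e-07 years = 18.6961 s; T₂ = 590 years = 1.86204e+10 s.
T_syn = |T₁ · T₂ / (T₁ − T₂)|.
T_syn = |18.6961 · 1.86204e+10 / (18.6961 − 1.86204e+10)| s ≈ 18.7 s = 5.924e-07 years.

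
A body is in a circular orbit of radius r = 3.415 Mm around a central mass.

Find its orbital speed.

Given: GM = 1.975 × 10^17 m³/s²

Convert to SI: r = 3.415 Mm = 3.415e+06 m.
For a circular orbit, gravity supplies the centripetal force, so v = √(GM / r).
v = √(1.975e+17 / 3.415e+06) m/s ≈ 2.405e+05 m/s = 240.5 km/s.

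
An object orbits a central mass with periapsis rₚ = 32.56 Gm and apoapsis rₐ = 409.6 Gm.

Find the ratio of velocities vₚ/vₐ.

Convert to SI: rₚ = 32.56 Gm = 3.256e+10 m; rₐ = 409.6 Gm = 4.096e+11 m.
Conservation of angular momentum gives rₚvₚ = rₐvₐ, so vₚ/vₐ = rₐ/rₚ.
vₚ/vₐ = 4.096e+11 / 3.256e+10 ≈ 12.58.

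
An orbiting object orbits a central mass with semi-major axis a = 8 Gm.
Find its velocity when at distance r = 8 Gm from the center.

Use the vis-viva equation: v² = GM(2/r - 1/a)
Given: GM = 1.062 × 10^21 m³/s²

Convert to SI: a = 8 Gm = 8e+09 m; r = 8 Gm = 8e+09 m.
Vis-viva: v = √(GM · (2/r − 1/a)).
2/r − 1/a = 2/8e+09 − 1/8e+09 = 1.25e-10 m⁻¹.
v = √(1.062e+21 · 1.25e-10) m/s ≈ 3.643e+05 m/s = 364.3 km/s.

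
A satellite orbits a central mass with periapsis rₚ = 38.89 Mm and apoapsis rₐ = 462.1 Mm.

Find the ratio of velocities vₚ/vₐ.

Convert to SI: rₚ = 38.89 Mm = 3.889e+07 m; rₐ = 462.1 Mm = 4.621e+08 m.
Conservation of angular momentum gives rₚvₚ = rₐvₐ, so vₚ/vₐ = rₐ/rₚ.
vₚ/vₐ = 4.621e+08 / 3.889e+07 ≈ 11.88.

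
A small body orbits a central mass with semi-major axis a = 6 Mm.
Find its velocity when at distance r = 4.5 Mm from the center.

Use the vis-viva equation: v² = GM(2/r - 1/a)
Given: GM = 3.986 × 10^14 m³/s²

Convert to SI: a = 6 Mm = 6e+06 m; r = 4.5 Mm = 4.5e+06 m.
Vis-viva: v = √(GM · (2/r − 1/a)).
2/r − 1/a = 2/4.5e+06 − 1/6e+06 = 2.77778e-07 m⁻¹.
v = √(3.986e+14 · 2.77778e-07) m/s ≈ 1.052e+04 m/s = 10.52 km/s.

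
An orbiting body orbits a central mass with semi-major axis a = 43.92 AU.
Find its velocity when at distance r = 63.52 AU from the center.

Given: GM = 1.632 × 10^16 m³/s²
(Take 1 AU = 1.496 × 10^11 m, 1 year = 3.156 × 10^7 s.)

Convert to SI: a = 43.92 AU = 6.57043e+12 m; r = 63.52 AU = 9.50259e+12 m.
Vis-viva: v = √(GM · (2/r − 1/a)).
2/r − 1/a = 2/9.50259e+12 − 1/6.57043e+12 = 5.82719e-14 m⁻¹.
v = √(1.632e+16 · 5.82719e-14) m/s ≈ 30.84 m/s = 0.006506 AU/year.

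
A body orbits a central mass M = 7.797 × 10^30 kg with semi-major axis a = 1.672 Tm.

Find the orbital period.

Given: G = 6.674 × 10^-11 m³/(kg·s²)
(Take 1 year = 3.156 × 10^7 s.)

Convert to SI: a = 1.672 Tm = 1.672e+12 m.
GM = G · M = 6.674e-11 · 7.797e+30 = 5.20372e+20 m³/s².
Kepler's third law: T = 2π √(a³ / GM).
Substituting a = 1.672e+12 m and GM = 5.20372e+20 m³/s²:
T = 2π √((1.672e+12)³ / 5.20372e+20) s
T ≈ 5.955e+08 s = 18.87 years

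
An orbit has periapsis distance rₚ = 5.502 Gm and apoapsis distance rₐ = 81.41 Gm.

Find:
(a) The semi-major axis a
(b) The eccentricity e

Convert to SI: rₚ = 5.502 Gm = 5.502e+09 m; rₐ = 81.41 Gm = 8.141e+10 m.
(a) a = (rₚ + rₐ) / 2 = (5.502e+09 + 8.141e+10) / 2 ≈ 4.346e+10 m = 43.46 Gm.
(b) e = (rₐ − rₚ) / (rₐ + rₚ) = (8.141e+10 − 5.502e+09) / (8.141e+10 + 5.502e+09) ≈ 0.8734.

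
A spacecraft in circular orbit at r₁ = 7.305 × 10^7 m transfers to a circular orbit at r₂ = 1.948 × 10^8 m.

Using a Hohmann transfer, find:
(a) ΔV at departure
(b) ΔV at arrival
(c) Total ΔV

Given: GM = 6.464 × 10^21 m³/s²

Transfer semi-major axis: a_t = (r₁ + r₂)/2 = (7.305e+07 + 1.948e+08)/2 = 1.33925e+08 m.
Circular speeds: v₁ = √(GM/r₁) = 9.40677e+06 m/s, v₂ = √(GM/r₂) = 5.76045e+06 m/s.
Transfer speeds (vis-viva v² = GM(2/r − 1/a_t)): v₁ᵗ = 1.1345e+07 m/s, v₂ᵗ = 4.25437e+06 m/s.
(a) ΔV₁ = |v₁ᵗ − v₁| ≈ 1.938e+06 m/s = 1938 km/s.
(b) ΔV₂ = |v₂ − v₂ᵗ| ≈ 1.506e+06 m/s = 1506 km/s.
(c) ΔV_total = ΔV₁ + ΔV₂ ≈ 3.444e+06 m/s = 3444 km/s.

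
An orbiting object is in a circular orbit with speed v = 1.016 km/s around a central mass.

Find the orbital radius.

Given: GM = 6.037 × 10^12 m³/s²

Convert to SI: v = 1.016 km/s = 1016 m/s.
For a circular orbit, v² = GM / r, so r = GM / v².
r = 6.037e+12 / (1016)² m ≈ 5.848e+06 m = 5.848 Mm.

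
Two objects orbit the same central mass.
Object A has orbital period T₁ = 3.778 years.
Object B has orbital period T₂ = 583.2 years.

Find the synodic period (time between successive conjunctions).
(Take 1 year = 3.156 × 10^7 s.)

Convert to SI: T₁ = 3.778 years = 1.19234e+08 s; T₂ = 583.2 years = 1.84058e+10 s.
T_syn = |T₁ · T₂ / (T₁ − T₂)|.
T_syn = |1.19234e+08 · 1.84058e+10 / (1.19234e+08 − 1.84058e+10)| s ≈ 1.2e+08 s = 3.803 years.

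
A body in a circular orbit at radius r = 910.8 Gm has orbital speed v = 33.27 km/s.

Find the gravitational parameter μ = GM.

Convert to SI: r = 910.8 Gm = 9.108e+11 m; v = 33.27 km/s = 33270 m/s.
For a circular orbit v² = GM/r, so GM = v² · r.
GM = (33270)² · 9.108e+11 m³/s² ≈ 1.008e+21 m³/s² = 1.008 × 10^21 m³/s².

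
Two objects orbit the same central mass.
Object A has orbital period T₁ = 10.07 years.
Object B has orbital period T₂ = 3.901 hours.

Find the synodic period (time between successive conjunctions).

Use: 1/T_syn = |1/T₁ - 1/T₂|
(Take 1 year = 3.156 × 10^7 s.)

Convert to SI: T₁ = 10.07 years = 3.17809e+08 s; T₂ = 3.901 hours = 14043.6 s.
T_syn = |T₁ · T₂ / (T₁ − T₂)|.
T_syn = |3.17809e+08 · 14043.6 / (3.17809e+08 − 14043.6)| s ≈ 1.404e+04 s = 3.901 hours.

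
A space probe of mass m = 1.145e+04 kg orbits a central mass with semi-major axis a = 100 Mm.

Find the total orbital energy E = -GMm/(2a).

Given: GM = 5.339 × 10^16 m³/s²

Convert to SI: a = 100 Mm = 1e+08 m.
E = −GMm / (2a).
E = −5.339e+16 · 1.145e+04 / (2 · 1e+08) J ≈ -3.057e+12 J = -3.057 TJ.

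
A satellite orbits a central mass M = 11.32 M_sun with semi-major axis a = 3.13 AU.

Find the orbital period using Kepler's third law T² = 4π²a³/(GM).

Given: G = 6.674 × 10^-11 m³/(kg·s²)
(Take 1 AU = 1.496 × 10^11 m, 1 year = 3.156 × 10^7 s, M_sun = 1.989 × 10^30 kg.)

Convert to SI: a = 3.13 AU = 4.68248e+11 m; M = 11.32 M_sun = 2.25155e+31 kg.
GM = G · M = 6.674e-11 · 2.25155e+31 = 1.50268e+21 m³/s².
Kepler's third law: T = 2π √(a³ / GM).
Substituting a = 4.68248e+11 m and GM = 1.50268e+21 m³/s²:
T = 2π √((4.68248e+11)³ / 1.50268e+21) s
T ≈ 5.193e+07 s = 1.646 years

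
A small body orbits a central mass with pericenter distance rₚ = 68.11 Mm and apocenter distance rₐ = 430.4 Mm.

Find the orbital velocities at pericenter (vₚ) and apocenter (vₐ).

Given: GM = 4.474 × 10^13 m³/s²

Convert to SI: rₚ = 68.11 Mm = 6.811e+07 m; rₐ = 430.4 Mm = 4.304e+08 m.
Use the vis-viva equation v² = GM(2/r − 1/a) with a = (rₚ + rₐ)/2 = (6.811e+07 + 4.304e+08)/2 = 2.49255e+08 m.
vₚ = √(GM · (2/rₚ − 1/a)) = √(4.474e+13 · (2/6.811e+07 − 1/2.49255e+08)) m/s ≈ 1065 m/s = 1.065 km/s.
vₐ = √(GM · (2/rₐ − 1/a)) = √(4.474e+13 · (2/4.304e+08 − 1/2.49255e+08)) m/s ≈ 168.5 m/s = 168.5 m/s.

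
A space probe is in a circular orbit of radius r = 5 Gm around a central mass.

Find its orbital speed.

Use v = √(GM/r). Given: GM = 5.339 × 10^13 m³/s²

Convert to SI: r = 5 Gm = 5e+09 m.
For a circular orbit, gravity supplies the centripetal force, so v = √(GM / r).
v = √(5.339e+13 / 5e+09) m/s ≈ 103.3 m/s = 103.3 m/s.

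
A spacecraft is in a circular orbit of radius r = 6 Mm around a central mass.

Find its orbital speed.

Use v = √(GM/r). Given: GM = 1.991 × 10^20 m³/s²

Convert to SI: r = 6 Mm = 6e+06 m.
For a circular orbit, gravity supplies the centripetal force, so v = √(GM / r).
v = √(1.991e+20 / 6e+06) m/s ≈ 5.76e+06 m/s = 5760 km/s.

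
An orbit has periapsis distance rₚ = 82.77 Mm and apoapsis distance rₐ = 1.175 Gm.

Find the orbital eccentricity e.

Convert to SI: rₚ = 82.77 Mm = 8.277e+07 m; rₐ = 1.175 Gm = 1.175e+09 m.
e = (rₐ − rₚ) / (rₐ + rₚ).
e = (1.175e+09 − 8.277e+07) / (1.175e+09 + 8.277e+07) = 1.09223e+09 / 1.25777e+09 ≈ 0.8684.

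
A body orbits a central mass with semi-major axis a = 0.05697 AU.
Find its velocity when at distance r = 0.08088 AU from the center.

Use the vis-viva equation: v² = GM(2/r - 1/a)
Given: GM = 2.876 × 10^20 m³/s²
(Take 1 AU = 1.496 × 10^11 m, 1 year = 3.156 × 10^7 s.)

Convert to SI: a = 0.05697 AU = 8.52271e+09 m; r = 0.08088 AU = 1.20996e+10 m.
Vis-viva: v = √(GM · (2/r − 1/a)).
2/r − 1/a = 2/1.20996e+10 − 1/8.52271e+09 = 4.79605e-11 m⁻¹.
v = √(2.876e+20 · 4.79605e-11) m/s ≈ 1.174e+05 m/s = 24.78 AU/year.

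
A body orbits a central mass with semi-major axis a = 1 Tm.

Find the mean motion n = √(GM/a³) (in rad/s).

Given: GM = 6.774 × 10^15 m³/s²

Convert to SI: a = 1 Tm = 1e+12 m.
n = √(GM / a³).
n = √(6.774e+15 / (1e+12)³) rad/s ≈ 8.23e-11 rad/s.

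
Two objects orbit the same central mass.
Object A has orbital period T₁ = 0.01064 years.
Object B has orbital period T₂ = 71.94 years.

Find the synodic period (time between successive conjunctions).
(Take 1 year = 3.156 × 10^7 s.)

Convert to SI: T₁ = 0.01064 years = 335798 s; T₂ = 71.94 years = 2.27043e+09 s.
T_syn = |T₁ · T₂ / (T₁ − T₂)|.
T_syn = |335798 · 2.27043e+09 / (335798 − 2.27043e+09)| s ≈ 3.358e+05 s = 0.01064 years.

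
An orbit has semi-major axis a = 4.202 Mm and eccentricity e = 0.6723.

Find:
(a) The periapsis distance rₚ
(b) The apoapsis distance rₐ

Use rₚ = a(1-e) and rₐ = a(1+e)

Convert to SI: a = 4.202 Mm = 4.202e+06 m.
(a) rₚ = a(1 − e) = 4.202e+06 · (1 − 0.6723) = 4.202e+06 · 0.3277 ≈ 1.377e+06 m = 1.377 Mm.
(b) rₐ = a(1 + e) = 4.202e+06 · (1 + 0.6723) = 4.202e+06 · 1.6723 ≈ 7.027e+06 m = 7.027 Mm.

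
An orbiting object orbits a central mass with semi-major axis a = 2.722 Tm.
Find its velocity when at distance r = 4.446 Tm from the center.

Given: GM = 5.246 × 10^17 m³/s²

Convert to SI: a = 2.722 Tm = 2.722e+12 m; r = 4.446 Tm = 4.446e+12 m.
Vis-viva: v = √(GM · (2/r − 1/a)).
2/r − 1/a = 2/4.446e+12 − 1/2.722e+12 = 8.24656e-14 m⁻¹.
v = √(5.246e+17 · 8.24656e-14) m/s ≈ 208 m/s = 208 m/s.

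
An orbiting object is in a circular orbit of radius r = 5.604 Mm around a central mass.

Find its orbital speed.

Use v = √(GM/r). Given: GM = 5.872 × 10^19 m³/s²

Convert to SI: r = 5.604 Mm = 5.604e+06 m.
For a circular orbit, gravity supplies the centripetal force, so v = √(GM / r).
v = √(5.872e+19 / 5.604e+06) m/s ≈ 3.237e+06 m/s = 3237 km/s.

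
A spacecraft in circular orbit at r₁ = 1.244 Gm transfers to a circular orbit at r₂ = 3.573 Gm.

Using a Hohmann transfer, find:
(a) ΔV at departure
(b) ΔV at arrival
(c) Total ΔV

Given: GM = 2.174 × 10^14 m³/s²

Convert to SI: r₁ = 1.244 Gm = 1.244e+09 m; r₂ = 3.573 Gm = 3.573e+09 m.
Transfer semi-major axis: a_t = (r₁ + r₂)/2 = (1.244e+09 + 3.573e+09)/2 = 2.4085e+09 m.
Circular speeds: v₁ = √(GM/r₁) = 418.042 m/s, v₂ = √(GM/r₂) = 246.668 m/s.
Transfer speeds (vis-viva v² = GM(2/r − 1/a_t)): v₁ᵗ = 509.17 m/s, v₂ᵗ = 177.276 m/s.
(a) ΔV₁ = |v₁ᵗ − v₁| ≈ 91.13 m/s = 91.13 m/s.
(b) ΔV₂ = |v₂ − v₂ᵗ| ≈ 69.39 m/s = 69.39 m/s.
(c) ΔV_total = ΔV₁ + ΔV₂ ≈ 160.5 m/s = 160.5 m/s.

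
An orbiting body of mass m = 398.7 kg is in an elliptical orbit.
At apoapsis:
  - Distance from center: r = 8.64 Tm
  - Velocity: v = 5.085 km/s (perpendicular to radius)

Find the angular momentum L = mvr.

Convert to SI: r = 8.64 Tm = 8.64e+12 m; v = 5.085 km/s = 5085 m/s.
Since v is perpendicular to r, L = m · v · r.
L = 398.7 · 5085 · 8.64e+12 kg·m²/s ≈ 1.752e+19 kg·m²/s.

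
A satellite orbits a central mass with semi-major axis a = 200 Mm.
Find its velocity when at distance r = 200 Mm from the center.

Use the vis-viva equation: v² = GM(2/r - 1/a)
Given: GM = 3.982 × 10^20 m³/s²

Convert to SI: a = 200 Mm = 2e+08 m; r = 200 Mm = 2e+08 m.
Vis-viva: v = √(GM · (2/r − 1/a)).
2/r − 1/a = 2/2e+08 − 1/2e+08 = 5e-09 m⁻¹.
v = √(3.982e+20 · 5e-09) m/s ≈ 1.411e+06 m/s = 1411 km/s.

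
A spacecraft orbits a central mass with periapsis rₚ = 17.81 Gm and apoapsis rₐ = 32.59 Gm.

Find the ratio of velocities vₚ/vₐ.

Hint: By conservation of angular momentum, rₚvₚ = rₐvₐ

Convert to SI: rₚ = 17.81 Gm = 1.781e+10 m; rₐ = 32.59 Gm = 3.259e+10 m.
Conservation of angular momentum gives rₚvₚ = rₐvₐ, so vₚ/vₐ = rₐ/rₚ.
vₚ/vₐ = 3.259e+10 / 1.781e+10 ≈ 1.83.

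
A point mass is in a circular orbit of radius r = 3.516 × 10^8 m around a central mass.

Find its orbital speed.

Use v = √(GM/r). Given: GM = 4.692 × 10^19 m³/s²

For a circular orbit, gravity supplies the centripetal force, so v = √(GM / r).
v = √(4.692e+19 / 3.516e+08) m/s ≈ 3.653e+05 m/s = 365.3 km/s.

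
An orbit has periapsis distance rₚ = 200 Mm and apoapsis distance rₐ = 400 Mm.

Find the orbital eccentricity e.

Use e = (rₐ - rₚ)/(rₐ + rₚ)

Convert to SI: rₚ = 200 Mm = 2e+08 m; rₐ = 400 Mm = 4e+08 m.
e = (rₐ − rₚ) / (rₐ + rₚ).
e = (4e+08 − 2e+08) / (4e+08 + 2e+08) = 2e+08 / 6e+08 ≈ 0.3333.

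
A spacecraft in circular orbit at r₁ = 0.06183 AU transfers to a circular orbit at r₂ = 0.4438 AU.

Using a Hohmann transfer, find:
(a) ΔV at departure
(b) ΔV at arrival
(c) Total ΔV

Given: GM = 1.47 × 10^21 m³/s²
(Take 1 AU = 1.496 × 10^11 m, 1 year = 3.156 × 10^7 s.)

Convert to SI: r₁ = 0.06183 AU = 9.24977e+09 m; r₂ = 0.4438 AU = 6.63925e+10 m.
Transfer semi-major axis: a_t = (r₁ + r₂)/2 = (9.24977e+09 + 6.63925e+10)/2 = 3.78211e+10 m.
Circular speeds: v₁ = √(GM/r₁) = 398651 m/s, v₂ = √(GM/r₂) = 148799 m/s.
Transfer speeds (vis-viva v² = GM(2/r − 1/a_t)): v₁ᵗ = 528184 m/s, v₂ᵗ = 73586.4 m/s.
(a) ΔV₁ = |v₁ᵗ − v₁| ≈ 1.295e+05 m/s = 27.33 AU/year.
(b) ΔV₂ = |v₂ − v₂ᵗ| ≈ 7.521e+04 m/s = 15.87 AU/year.
(c) ΔV_total = ΔV₁ + ΔV₂ ≈ 2.047e+05 m/s = 43.19 AU/year.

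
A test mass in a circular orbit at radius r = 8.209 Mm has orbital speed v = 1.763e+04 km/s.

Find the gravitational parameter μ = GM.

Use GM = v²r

Convert to SI: r = 8.209 Mm = 8.209e+06 m; v = 1.763e+04 km/s = 1.763e+07 m/s.
For a circular orbit v² = GM/r, so GM = v² · r.
GM = (1.763e+07)² · 8.209e+06 m³/s² ≈ 2.551e+21 m³/s² = 2.551 × 10^21 m³/s².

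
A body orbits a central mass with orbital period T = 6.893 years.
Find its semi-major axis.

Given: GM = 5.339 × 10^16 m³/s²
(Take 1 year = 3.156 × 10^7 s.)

Convert to SI: T = 6.893 years = 2.17543e+08 s.
Invert Kepler's third law: a = (GM · T² / (4π²))^(1/3).
Substituting T = 2.17543e+08 s and GM = 5.339e+16 m³/s²:
a = (5.339e+16 · (2.17543e+08)² / (4π²))^(1/3) m
a ≈ 4e+10 m = 40 Gm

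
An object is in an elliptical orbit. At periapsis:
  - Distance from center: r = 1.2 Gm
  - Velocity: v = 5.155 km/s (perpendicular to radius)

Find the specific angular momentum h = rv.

Convert to SI: r = 1.2 Gm = 1.2e+09 m; v = 5.155 km/s = 5155 m/s.
With v perpendicular to r, h = r · v.
h = 1.2e+09 · 5155 m²/s ≈ 6.186e+12 m²/s.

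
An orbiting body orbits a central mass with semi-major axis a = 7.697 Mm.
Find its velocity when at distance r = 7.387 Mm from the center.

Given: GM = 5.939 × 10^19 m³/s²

Convert to SI: a = 7.697 Mm = 7.697e+06 m; r = 7.387 Mm = 7.387e+06 m.
Vis-viva: v = √(GM · (2/r − 1/a)).
2/r − 1/a = 2/7.387e+06 − 1/7.697e+06 = 1.40825e-07 m⁻¹.
v = √(5.939e+19 · 1.40825e-07) m/s ≈ 2.892e+06 m/s = 2892 km/s.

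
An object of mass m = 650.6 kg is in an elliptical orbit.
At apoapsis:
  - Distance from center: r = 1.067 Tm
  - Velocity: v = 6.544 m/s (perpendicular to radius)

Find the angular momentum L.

Convert to SI: r = 1.067 Tm = 1.067e+12 m.
Since v is perpendicular to r, L = m · v · r.
L = 650.6 · 6.544 · 1.067e+12 kg·m²/s ≈ 4.543e+15 kg·m²/s.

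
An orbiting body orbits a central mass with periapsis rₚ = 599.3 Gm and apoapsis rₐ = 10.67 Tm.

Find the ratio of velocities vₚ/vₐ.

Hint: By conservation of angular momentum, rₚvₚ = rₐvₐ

Convert to SI: rₚ = 599.3 Gm = 5.993e+11 m; rₐ = 10.67 Tm = 1.067e+13 m.
Conservation of angular momentum gives rₚvₚ = rₐvₐ, so vₚ/vₐ = rₐ/rₚ.
vₚ/vₐ = 1.067e+13 / 5.993e+11 ≈ 17.8.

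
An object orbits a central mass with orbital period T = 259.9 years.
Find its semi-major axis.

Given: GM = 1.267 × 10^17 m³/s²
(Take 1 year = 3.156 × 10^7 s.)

Convert to SI: T = 259.9 years = 8.20244e+09 s.
Invert Kepler's third law: a = (GM · T² / (4π²))^(1/3).
Substituting T = 8.20244e+09 s and GM = 1.267e+17 m³/s²:
a = (1.267e+17 · (8.20244e+09)² / (4π²))^(1/3) m
a ≈ 5.999e+11 m = 599.9 Gm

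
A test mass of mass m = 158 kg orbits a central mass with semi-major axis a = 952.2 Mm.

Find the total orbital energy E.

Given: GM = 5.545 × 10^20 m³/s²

Convert to SI: a = 952.2 Mm = 9.522e+08 m.
E = −GMm / (2a).
E = −5.545e+20 · 158 / (2 · 9.522e+08) J ≈ -4.6e+13 J = -46 TJ.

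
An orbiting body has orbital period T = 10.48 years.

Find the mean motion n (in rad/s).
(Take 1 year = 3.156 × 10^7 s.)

Convert to SI: T = 10.48 years = 3.30749e+08 s.
n = 2π / T.
n = 2π / 3.30749e+08 s ≈ 1.9e-08 rad/s.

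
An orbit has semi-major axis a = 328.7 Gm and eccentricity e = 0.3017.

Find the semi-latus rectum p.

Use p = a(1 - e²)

Convert to SI: a = 328.7 Gm = 3.287e+11 m.
p = a (1 − e²).
p = 3.287e+11 · (1 − (0.3017)²) = 3.287e+11 · 0.908977 ≈ 2.988e+11 m = 298.8 Gm.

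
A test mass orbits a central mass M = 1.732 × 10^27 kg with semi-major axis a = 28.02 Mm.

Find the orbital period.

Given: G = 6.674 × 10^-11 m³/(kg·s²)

Convert to SI: a = 28.02 Mm = 2.802e+07 m.
GM = G · M = 6.674e-11 · 1.732e+27 = 1.15594e+17 m³/s².
Kepler's third law: T = 2π √(a³ / GM).
Substituting a = 2.802e+07 m and GM = 1.15594e+17 m³/s²:
T = 2π √((2.802e+07)³ / 1.15594e+17) s
T ≈ 2741 s = 45.68 minutes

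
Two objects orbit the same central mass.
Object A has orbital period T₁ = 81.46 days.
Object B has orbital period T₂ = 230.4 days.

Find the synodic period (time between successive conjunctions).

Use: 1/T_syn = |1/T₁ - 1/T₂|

Convert to SI: T₁ = 81.46 days = 7.03814e+06 s; T₂ = 230.4 days = 1.99066e+07 s.
T_syn = |T₁ · T₂ / (T₁ − T₂)|.
T_syn = |7.03814e+06 · 1.99066e+07 / (7.03814e+06 − 1.99066e+07)| s ≈ 1.089e+07 s = 126 days.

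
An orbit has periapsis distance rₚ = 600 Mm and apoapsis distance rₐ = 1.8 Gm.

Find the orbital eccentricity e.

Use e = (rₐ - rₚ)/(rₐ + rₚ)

Convert to SI: rₚ = 600 Mm = 6e+08 m; rₐ = 1.8 Gm = 1.8e+09 m.
e = (rₐ − rₚ) / (rₐ + rₚ).
e = (1.8e+09 − 6e+08) / (1.8e+09 + 6e+08) = 1.2e+09 / 2.4e+09 ≈ 0.5.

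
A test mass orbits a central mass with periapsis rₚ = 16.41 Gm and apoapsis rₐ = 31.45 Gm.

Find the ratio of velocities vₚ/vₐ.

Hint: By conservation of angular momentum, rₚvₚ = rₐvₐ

Convert to SI: rₚ = 16.41 Gm = 1.641e+10 m; rₐ = 31.45 Gm = 3.145e+10 m.
Conservation of angular momentum gives rₚvₚ = rₐvₐ, so vₚ/vₐ = rₐ/rₚ.
vₚ/vₐ = 3.145e+10 / 1.641e+10 ≈ 1.917.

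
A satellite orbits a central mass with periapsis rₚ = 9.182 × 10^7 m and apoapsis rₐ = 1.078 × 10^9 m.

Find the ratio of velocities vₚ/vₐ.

Conservation of angular momentum gives rₚvₚ = rₐvₐ, so vₚ/vₐ = rₐ/rₚ.
vₚ/vₐ = 1.078e+09 / 9.182e+07 ≈ 11.74.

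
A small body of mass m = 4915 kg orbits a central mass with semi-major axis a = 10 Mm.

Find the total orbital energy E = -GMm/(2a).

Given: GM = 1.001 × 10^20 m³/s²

Convert to SI: a = 10 Mm = 1e+07 m.
E = −GMm / (2a).
E = −1.001e+20 · 4915 / (2 · 1e+07) J ≈ -2.46e+16 J = -24.6 PJ.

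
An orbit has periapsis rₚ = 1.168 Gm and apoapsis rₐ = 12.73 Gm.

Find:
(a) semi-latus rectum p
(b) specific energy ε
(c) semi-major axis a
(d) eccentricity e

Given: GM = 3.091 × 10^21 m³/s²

Convert to SI: rₚ = 1.168 Gm = 1.168e+09 m; rₐ = 12.73 Gm = 1.273e+10 m.
(a) From a = (rₚ + rₐ)/2 = 6.949e+09 m and e = (rₐ − rₚ)/(rₐ + rₚ) = 0.831918, p = a(1 − e²) = 6.949e+09 · (1 − (0.831918)²) ≈ 2.14e+09 m
(b) With a = (rₚ + rₐ)/2 = 6.949e+09 m, ε = −GM/(2a) = −3.091e+21/(2 · 6.949e+09) J/kg ≈ -2.224e+11 J/kg
(c) a = (rₚ + rₐ)/2 = (1.168e+09 + 1.273e+10)/2 ≈ 6.949e+09 m
(d) e = (rₐ − rₚ)/(rₐ + rₚ) = (1.273e+10 − 1.168e+09)/(1.273e+10 + 1.168e+09) ≈ 0.8319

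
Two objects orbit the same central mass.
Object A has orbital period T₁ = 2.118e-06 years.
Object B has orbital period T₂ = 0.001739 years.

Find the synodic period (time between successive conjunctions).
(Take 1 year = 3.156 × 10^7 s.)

Convert to SI: T₁ = 2.118e-06 years = 66.8441 s; T₂ = 0.001739 years = 54882.8 s.
T_syn = |T₁ · T₂ / (T₁ − T₂)|.
T_syn = |66.8441 · 54882.8 / (66.8441 − 54882.8)| s ≈ 66.93 s = 2.121e-06 years.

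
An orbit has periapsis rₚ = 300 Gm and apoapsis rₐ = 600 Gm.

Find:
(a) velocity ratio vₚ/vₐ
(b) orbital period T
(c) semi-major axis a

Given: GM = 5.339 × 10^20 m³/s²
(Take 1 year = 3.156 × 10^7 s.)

Convert to SI: rₚ = 300 Gm = 3e+11 m; rₐ = 600 Gm = 6e+11 m.
(a) Conservation of angular momentum (rₚvₚ = rₐvₐ) gives vₚ/vₐ = rₐ/rₚ = 6e+11/3e+11 ≈ 2
(b) With a = (rₚ + rₐ)/2 = 4.5e+11 m, T = 2π √(a³/GM) = 2π √((4.5e+11)³/5.339e+20) s ≈ 8.209e+07 s
(c) a = (rₚ + rₐ)/2 = (3e+11 + 6e+11)/2 ≈ 4.5e+11 m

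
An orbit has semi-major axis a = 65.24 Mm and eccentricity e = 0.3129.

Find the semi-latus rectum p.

Convert to SI: a = 65.24 Mm = 6.524e+07 m.
p = a (1 − e²).
p = 6.524e+07 · (1 − (0.3129)²) = 6.524e+07 · 0.902094 ≈ 5.885e+07 m = 58.85 Mm.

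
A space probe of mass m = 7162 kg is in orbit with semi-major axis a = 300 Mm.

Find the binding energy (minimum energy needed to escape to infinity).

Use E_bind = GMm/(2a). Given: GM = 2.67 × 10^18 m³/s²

Convert to SI: a = 300 Mm = 3e+08 m.
Total orbital energy is E = −GMm/(2a); binding energy is E_bind = −E = GMm/(2a).
E_bind = 2.67e+18 · 7162 / (2 · 3e+08) J ≈ 3.187e+13 J = 31.87 TJ.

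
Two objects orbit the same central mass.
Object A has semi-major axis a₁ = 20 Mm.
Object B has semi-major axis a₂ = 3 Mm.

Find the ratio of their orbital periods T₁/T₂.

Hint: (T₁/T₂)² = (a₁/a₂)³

Convert to SI: a₁ = 20 Mm = 2e+07 m; a₂ = 3 Mm = 3e+06 m.
From Kepler's third law, (T₁/T₂)² = (a₁/a₂)³, so T₁/T₂ = (a₁/a₂)^(3/2).
a₁/a₂ = 2e+07 / 3e+06 = 6.66667.
T₁/T₂ = (6.66667)^(3/2) ≈ 17.21.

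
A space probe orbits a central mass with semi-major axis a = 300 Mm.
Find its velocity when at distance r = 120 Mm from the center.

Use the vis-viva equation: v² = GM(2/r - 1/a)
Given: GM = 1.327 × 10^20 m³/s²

Convert to SI: a = 300 Mm = 3e+08 m; r = 120 Mm = 1.2e+08 m.
Vis-viva: v = √(GM · (2/r − 1/a)).
2/r − 1/a = 2/1.2e+08 − 1/3e+08 = 1.33333e-08 m⁻¹.
v = √(1.327e+20 · 1.33333e-08) m/s ≈ 1.33e+06 m/s = 1330 km/s.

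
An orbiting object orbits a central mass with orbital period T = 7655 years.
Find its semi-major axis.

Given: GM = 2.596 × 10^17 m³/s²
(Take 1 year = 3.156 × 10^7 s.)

Convert to SI: T = 7655 years = 2.41592e+11 s.
Invert Kepler's third law: a = (GM · T² / (4π²))^(1/3).
Substituting T = 2.41592e+11 s and GM = 2.596e+17 m³/s²:
a = (2.596e+17 · (2.41592e+11)² / (4π²))^(1/3) m
a ≈ 7.267e+12 m = 7.267 × 10^12 m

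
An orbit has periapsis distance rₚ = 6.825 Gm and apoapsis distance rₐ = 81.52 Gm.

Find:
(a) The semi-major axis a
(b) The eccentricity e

Convert to SI: rₚ = 6.825 Gm = 6.825e+09 m; rₐ = 81.52 Gm = 8.152e+10 m.
(a) a = (rₚ + rₐ) / 2 = (6.825e+09 + 8.152e+10) / 2 ≈ 4.417e+10 m = 44.17 Gm.
(b) e = (rₐ − rₚ) / (rₐ + rₚ) = (8.152e+10 − 6.825e+09) / (8.152e+10 + 6.825e+09) ≈ 0.8455.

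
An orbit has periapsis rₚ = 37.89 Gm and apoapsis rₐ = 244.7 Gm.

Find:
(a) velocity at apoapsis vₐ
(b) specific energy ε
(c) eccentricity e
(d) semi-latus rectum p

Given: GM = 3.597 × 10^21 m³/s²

Convert to SI: rₚ = 37.89 Gm = 3.789e+10 m; rₐ = 244.7 Gm = 2.447e+11 m.
(a) With a = (rₚ + rₐ)/2 = 1.41295e+11 m, vₐ = √(GM (2/rₐ − 1/a)) = √(3.597e+21 · (2/2.447e+11 − 1/1.41295e+11)) m/s ≈ 6.278e+04 m/s
(b) With a = (rₚ + rₐ)/2 = 1.41295e+11 m, ε = −GM/(2a) = −3.597e+21/(2 · 1.41295e+11) J/kg ≈ -1.273e+10 J/kg
(c) e = (rₐ − rₚ)/(rₐ + rₚ) = (2.447e+11 − 3.789e+10)/(2.447e+11 + 3.789e+10) ≈ 0.7318
(d) From a = (rₚ + rₐ)/2 = 1.41295e+11 m and e = (rₐ − rₚ)/(rₐ + rₚ) = 0.731838, p = a(1 − e²) = 1.41295e+11 · (1 − (0.731838)²) ≈ 6.562e+10 m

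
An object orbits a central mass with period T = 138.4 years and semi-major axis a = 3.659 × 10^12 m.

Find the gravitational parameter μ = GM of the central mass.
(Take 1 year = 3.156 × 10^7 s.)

Convert to SI: T = 138.4 years = 4.3679e+09 s.
GM = 4π² · a³ / T².
GM = 4π² · (3.659e+12)³ / (4.3679e+09)² m³/s² ≈ 1.014e+20 m³/s² = 1.014 × 10^20 m³/s².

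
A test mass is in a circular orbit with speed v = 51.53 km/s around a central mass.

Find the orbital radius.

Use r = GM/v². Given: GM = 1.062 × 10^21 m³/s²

Convert to SI: v = 51.53 km/s = 51530 m/s.
For a circular orbit, v² = GM / r, so r = GM / v².
r = 1.062e+21 / (51530)² m ≈ 3.999e+11 m = 399.9 Gm.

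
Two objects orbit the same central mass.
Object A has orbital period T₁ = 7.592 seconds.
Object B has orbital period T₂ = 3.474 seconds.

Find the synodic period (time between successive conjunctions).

T_syn = |T₁ · T₂ / (T₁ − T₂)|.
T_syn = |7.592 · 3.474 / (7.592 − 3.474)| s ≈ 6.405 s = 6.405 seconds.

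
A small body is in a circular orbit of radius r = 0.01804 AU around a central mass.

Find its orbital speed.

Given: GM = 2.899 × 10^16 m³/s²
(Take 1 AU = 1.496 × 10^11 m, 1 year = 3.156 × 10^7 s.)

Convert to SI: r = 0.01804 AU = 2.69878e+09 m.
For a circular orbit, gravity supplies the centripetal force, so v = √(GM / r).
v = √(2.899e+16 / 2.69878e+09) m/s ≈ 3277 m/s = 0.6914 AU/year.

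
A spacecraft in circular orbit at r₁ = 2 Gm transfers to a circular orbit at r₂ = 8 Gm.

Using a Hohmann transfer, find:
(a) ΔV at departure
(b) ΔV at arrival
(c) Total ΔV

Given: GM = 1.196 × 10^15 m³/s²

Convert to SI: r₁ = 2 Gm = 2e+09 m; r₂ = 8 Gm = 8e+09 m.
Transfer semi-major axis: a_t = (r₁ + r₂)/2 = (2e+09 + 8e+09)/2 = 5e+09 m.
Circular speeds: v₁ = √(GM/r₁) = 773.305 m/s, v₂ = √(GM/r₂) = 386.652 m/s.
Transfer speeds (vis-viva v² = GM(2/r − 1/a_t)): v₁ᵗ = 978.162 m/s, v₂ᵗ = 244.54 m/s.
(a) ΔV₁ = |v₁ᵗ − v₁| ≈ 204.9 m/s = 204.9 m/s.
(b) ΔV₂ = |v₂ − v₂ᵗ| ≈ 142.1 m/s = 142.1 m/s.
(c) ΔV_total = ΔV₁ + ΔV₂ ≈ 347 m/s = 347 m/s.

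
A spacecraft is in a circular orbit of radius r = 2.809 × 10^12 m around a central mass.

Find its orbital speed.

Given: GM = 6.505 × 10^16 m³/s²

For a circular orbit, gravity supplies the centripetal force, so v = √(GM / r).
v = √(6.505e+16 / 2.809e+12) m/s ≈ 152.2 m/s = 152.2 m/s.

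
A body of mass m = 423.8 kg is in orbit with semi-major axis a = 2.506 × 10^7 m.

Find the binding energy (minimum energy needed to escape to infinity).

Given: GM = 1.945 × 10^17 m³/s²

Total orbital energy is E = −GMm/(2a); binding energy is E_bind = −E = GMm/(2a).
E_bind = 1.945e+17 · 423.8 / (2 · 2.506e+07) J ≈ 1.645e+12 J = 1.645 TJ.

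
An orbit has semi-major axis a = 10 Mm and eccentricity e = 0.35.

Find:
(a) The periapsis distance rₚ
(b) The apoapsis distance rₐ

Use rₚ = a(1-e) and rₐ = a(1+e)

Convert to SI: a = 10 Mm = 1e+07 m.
(a) rₚ = a(1 − e) = 1e+07 · (1 − 0.35) = 1e+07 · 0.65 ≈ 6.5e+06 m = 6.5 Mm.
(b) rₐ = a(1 + e) = 1e+07 · (1 + 0.35) = 1e+07 · 1.35 ≈ 1.35e+07 m = 13.5 Mm.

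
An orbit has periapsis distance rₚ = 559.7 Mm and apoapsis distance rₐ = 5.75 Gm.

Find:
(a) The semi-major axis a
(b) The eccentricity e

Convert to SI: rₚ = 559.7 Mm = 5.597e+08 m; rₐ = 5.75 Gm = 5.75e+09 m.
(a) a = (rₚ + rₐ) / 2 = (5.597e+08 + 5.75e+09) / 2 ≈ 3.155e+09 m = 3.155 Gm.
(b) e = (rₐ − rₚ) / (rₐ + rₚ) = (5.75e+09 − 5.597e+08) / (5.75e+09 + 5.597e+08) ≈ 0.8226.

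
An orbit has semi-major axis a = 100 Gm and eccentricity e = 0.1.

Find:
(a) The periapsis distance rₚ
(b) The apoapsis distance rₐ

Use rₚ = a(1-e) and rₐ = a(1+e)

Convert to SI: a = 100 Gm = 1e+11 m.
(a) rₚ = a(1 − e) = 1e+11 · (1 − 0.1) = 1e+11 · 0.9 ≈ 9e+10 m = 90 Gm.
(b) rₐ = a(1 + e) = 1e+11 · (1 + 0.1) = 1e+11 · 1.1 ≈ 1.1e+11 m = 110 Gm.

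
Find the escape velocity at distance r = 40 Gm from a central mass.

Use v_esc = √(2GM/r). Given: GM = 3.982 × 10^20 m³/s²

Convert to SI: r = 40 Gm = 4e+10 m.
Escape velocity comes from setting total energy to zero: ½v² − GM/r = 0 ⇒ v_esc = √(2GM / r).
v_esc = √(2 · 3.982e+20 / 4e+10) m/s ≈ 1.411e+05 m/s = 141.1 km/s.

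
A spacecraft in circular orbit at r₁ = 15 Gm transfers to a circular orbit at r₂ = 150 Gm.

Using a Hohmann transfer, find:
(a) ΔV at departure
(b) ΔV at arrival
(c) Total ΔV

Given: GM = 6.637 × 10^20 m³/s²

Convert to SI: r₁ = 15 Gm = 1.5e+10 m; r₂ = 150 Gm = 1.5e+11 m.
Transfer semi-major axis: a_t = (r₁ + r₂)/2 = (1.5e+10 + 1.5e+11)/2 = 8.25e+10 m.
Circular speeds: v₁ = √(GM/r₁) = 210349 m/s, v₂ = √(GM/r₂) = 66518.2 m/s.
Transfer speeds (vis-viva v² = GM(2/r − 1/a_t)): v₁ᵗ = 283634 m/s, v₂ᵗ = 28363.4 m/s.
(a) ΔV₁ = |v₁ᵗ − v₁| ≈ 7.329e+04 m/s = 73.29 km/s.
(b) ΔV₂ = |v₂ − v₂ᵗ| ≈ 3.815e+04 m/s = 38.15 km/s.
(c) ΔV_total = ΔV₁ + ΔV₂ ≈ 1.114e+05 m/s = 111.4 km/s.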